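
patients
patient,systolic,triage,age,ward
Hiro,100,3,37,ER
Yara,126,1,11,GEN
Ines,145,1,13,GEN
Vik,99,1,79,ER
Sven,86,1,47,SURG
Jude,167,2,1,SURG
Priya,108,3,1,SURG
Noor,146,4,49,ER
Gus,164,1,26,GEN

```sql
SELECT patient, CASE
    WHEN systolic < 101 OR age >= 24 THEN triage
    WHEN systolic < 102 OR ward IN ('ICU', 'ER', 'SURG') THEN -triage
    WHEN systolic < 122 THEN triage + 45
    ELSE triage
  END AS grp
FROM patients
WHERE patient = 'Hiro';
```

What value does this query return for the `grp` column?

3

patient = Hiro: systolic=100, triage=3, age=37, ward=ER.
systolic < 101 OR age >= 24 → true → 3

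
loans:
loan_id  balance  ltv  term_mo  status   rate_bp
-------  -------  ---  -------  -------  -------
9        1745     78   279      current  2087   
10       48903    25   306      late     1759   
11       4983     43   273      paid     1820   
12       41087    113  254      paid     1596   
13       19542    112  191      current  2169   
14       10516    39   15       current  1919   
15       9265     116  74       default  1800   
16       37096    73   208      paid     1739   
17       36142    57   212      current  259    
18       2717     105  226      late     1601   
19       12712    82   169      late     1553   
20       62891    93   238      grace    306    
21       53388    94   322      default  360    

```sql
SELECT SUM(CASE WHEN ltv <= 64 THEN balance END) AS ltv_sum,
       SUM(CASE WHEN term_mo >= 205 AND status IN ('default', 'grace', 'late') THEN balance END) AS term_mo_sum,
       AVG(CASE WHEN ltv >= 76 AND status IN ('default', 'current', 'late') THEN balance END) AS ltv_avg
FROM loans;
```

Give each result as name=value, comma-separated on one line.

ltv_sum=100544, term_mo_sum=167899, ltv_avg=16561.5

[ltv_sum: ltv <= 64]
loan_id=9: ✗
loan_id=10: ✓ → 48903
loan_id=11: ✓ → 4983
loan_id=12: ✗
loan_id=13: ✗
loan_id=14: ✓ → 10516
loan_id=15: ✗
loan_id=16: ✗
loan_id=17: ✓ → 36142
loan_id=18: ✗
loan_id=19: ✗
loan_id=20: ✗
loan_id=21: ✗
ltv_sum = 48903 + 4983 + 10516 + 36142 = 100544
—
[term_mo_sum: term_mo >= 205 AND status IN ('default', 'grace', 'late')]
loan_id=9: ✗
loan_id=10: ✓ → 48903
loan_id=11: ✗
loan_id=12: ✗
loan_id=13: ✗
loan_id=14: ✗
loan_id=15: ✗
loan_id=16: ✗
loan_id=17: ✗
loan_id=18: ✓ → 2717
loan_id=19: ✗
loan_id=20: ✓ → 62891
loan_id=21: ✓ → 53388
term_mo_sum = 48903 + 2717 + 62891 + 53388 = 167899
—
[ltv_avg: ltv >= 76 AND status IN ('default', 'current', 'late')]
loan_id=9: ✓ → 1745
loan_id=10: ✗
loan_id=11: ✗
loan_id=12: ✗
loan_id=13: ✓ → 19542
loan_id=14: ✗
loan_id=15: ✓ → 9265
loan_id=16: ✗
loan_id=17: ✗
loan_id=18: ✓ → 2717
loan_id=19: ✓ → 12712
loan_id=20: ✗
loan_id=21: ✓ → 53388
ltv_avg = (1745 + 19542 + 9265 + 2717 + 12712 + 53388) / 6 = 16561.5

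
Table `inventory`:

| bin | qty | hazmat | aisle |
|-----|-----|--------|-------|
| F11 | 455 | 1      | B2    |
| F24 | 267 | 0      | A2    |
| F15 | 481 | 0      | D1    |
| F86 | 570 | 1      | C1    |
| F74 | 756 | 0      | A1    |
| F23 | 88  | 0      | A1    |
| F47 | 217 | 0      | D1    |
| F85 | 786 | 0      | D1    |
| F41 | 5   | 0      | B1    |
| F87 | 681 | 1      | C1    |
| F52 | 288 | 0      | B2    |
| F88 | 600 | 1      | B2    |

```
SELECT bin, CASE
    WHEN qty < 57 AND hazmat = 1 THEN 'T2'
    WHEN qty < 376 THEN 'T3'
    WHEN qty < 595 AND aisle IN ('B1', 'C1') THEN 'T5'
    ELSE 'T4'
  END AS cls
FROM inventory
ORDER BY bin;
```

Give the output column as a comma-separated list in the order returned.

bin=F11: ELSE → T4
bin=F15: ELSE → T4
bin=F23: qty < 376 → T3
bin=F24: qty < 376 → T3
bin=F41: qty < 376 → T3
bin=F47: qty < 376 → T3
bin=F52: qty < 376 → T3
bin=F74: ELSE → T4
bin=F85: ELSE → T4
bin=F86: qty < 595 AND aisle IN ('B1', 'C1') → T5
bin=F87: ELSE → T4
bin=F88: ELSE → T4

T4, T4, T3, T3, T3, T3, T3, T4, T4, T5, T4, T4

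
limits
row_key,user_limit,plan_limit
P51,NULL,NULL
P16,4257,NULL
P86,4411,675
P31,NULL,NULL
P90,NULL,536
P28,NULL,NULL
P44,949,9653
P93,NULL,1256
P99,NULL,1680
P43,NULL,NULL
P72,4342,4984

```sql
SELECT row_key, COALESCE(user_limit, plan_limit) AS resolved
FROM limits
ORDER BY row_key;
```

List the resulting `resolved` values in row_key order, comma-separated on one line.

4257, NULL, NULL, NULL, 949, NULL, 4342, 4411, 536, 1256, 1680

row_key=P16: user_limit=4257 → 4257
row_key=P28: user_limit=NULL, plan_limit=NULL (all NULL) → NULL
row_key=P31: user_limit=NULL, plan_limit=NULL (all NULL) → NULL
row_key=P43: user_limit=NULL, plan_limit=NULL (all NULL) → NULL
row_key=P44: user_limit=949 → 949
row_key=P51: user_limit=NULL, plan_limit=NULL (all NULL) → NULL
row_key=P72: user_limit=4342 → 4342
row_key=P86: user_limit=4411 → 4411
row_key=P90: user_limit=NULL, plan_limit=536 → 536
row_key=P93: user_limit=NULL, plan_limit=1256 → 1256
row_key=P99: user_limit=NULL, plan_limit=1680 → 1680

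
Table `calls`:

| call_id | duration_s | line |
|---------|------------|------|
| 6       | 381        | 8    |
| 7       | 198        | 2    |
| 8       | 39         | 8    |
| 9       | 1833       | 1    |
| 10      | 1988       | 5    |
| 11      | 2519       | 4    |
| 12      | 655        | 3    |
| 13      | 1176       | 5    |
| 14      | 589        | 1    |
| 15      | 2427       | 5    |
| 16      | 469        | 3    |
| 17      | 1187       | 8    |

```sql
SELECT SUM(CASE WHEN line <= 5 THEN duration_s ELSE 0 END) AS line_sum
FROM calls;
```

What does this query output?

call_id=6: ✗
call_id=7: ✓ → 198
call_id=8: ✗
call_id=9: ✓ → 1833
call_id=10: ✓ → 1988
call_id=11: ✓ → 2519
call_id=12: ✓ → 655
call_id=13: ✓ → 1176
call_id=14: ✓ → 589
call_id=15: ✓ → 2427
call_id=16: ✓ → 469
call_id=17: ✗
line_sum = 198 + 1833 + 1988 + 2519 + 655 + 1176 + 589 + 2427 + 469 = 11854

11854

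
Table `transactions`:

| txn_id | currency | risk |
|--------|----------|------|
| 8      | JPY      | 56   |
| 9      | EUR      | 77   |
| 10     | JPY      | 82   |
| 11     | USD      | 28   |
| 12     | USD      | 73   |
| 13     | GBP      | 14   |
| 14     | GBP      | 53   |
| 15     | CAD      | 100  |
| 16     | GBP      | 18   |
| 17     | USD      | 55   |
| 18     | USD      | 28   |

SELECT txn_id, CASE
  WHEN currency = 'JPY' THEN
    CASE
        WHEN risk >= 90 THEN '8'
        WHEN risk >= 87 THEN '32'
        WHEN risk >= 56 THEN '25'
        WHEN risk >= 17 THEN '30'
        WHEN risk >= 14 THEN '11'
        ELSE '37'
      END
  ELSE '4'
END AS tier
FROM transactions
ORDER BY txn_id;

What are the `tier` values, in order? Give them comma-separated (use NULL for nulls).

txn_id=8: currency='JPY' → inner[risk >= 56] → 25
txn_id=9: currency='EUR' → outer ELSE → 4
txn_id=10: currency='JPY' → inner[risk >= 56] → 25
txn_id=11: currency='USD' → outer ELSE → 4
txn_id=12: currency='USD' → outer ELSE → 4
txn_id=13: currency='GBP' → outer ELSE → 4
txn_id=14: currency='GBP' → outer ELSE → 4
txn_id=15: currency='CAD' → outer ELSE → 4
txn_id=16: currency='GBP' → outer ELSE → 4
txn_id=17: currency='USD' → outer ELSE → 4
txn_id=18: currency='USD' → outer ELSE → 4

25, 4, 25, 4, 4, 4, 4, 4, 4, 4, 4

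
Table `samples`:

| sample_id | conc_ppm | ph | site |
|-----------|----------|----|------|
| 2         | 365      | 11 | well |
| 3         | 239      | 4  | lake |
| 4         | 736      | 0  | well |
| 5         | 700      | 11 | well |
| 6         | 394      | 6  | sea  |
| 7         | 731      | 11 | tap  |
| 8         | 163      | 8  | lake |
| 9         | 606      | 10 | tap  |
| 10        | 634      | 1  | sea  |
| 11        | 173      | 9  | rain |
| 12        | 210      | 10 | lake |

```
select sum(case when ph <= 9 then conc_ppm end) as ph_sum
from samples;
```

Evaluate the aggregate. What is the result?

2339

sample_id=2: ✗
sample_id=3: ✓ → 239
sample_id=4: ✓ → 736
sample_id=5: ✗
sample_id=6: ✓ → 394
sample_id=7: ✗
sample_id=8: ✓ → 163
sample_id=9: ✗
sample_id=10: ✓ → 634
sample_id=11: ✓ → 173
sample_id=12: ✗
ph_sum = 239 + 736 + 394 + 163 + 634 + 173 = 2339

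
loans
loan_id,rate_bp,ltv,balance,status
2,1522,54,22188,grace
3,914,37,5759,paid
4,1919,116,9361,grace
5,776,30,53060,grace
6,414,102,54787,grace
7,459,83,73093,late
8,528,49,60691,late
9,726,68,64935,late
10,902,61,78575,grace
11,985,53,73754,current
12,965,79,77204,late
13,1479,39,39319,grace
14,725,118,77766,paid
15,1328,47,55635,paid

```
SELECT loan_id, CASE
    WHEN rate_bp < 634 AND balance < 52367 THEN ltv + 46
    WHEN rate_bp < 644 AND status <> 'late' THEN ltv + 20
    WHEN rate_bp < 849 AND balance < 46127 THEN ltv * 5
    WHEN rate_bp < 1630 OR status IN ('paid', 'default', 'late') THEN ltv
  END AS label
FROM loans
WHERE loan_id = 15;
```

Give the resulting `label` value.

47

loan_id = 15: rate_bp=1328, ltv=47, balance=55635, status=paid.
rate_bp < 634 AND balance < 52367 → false
rate_bp < 644 AND status <> 'late' → false
rate_bp < 849 AND balance < 46127 → false
rate_bp < 1630 OR status IN ('paid', 'default', 'late') → true → 47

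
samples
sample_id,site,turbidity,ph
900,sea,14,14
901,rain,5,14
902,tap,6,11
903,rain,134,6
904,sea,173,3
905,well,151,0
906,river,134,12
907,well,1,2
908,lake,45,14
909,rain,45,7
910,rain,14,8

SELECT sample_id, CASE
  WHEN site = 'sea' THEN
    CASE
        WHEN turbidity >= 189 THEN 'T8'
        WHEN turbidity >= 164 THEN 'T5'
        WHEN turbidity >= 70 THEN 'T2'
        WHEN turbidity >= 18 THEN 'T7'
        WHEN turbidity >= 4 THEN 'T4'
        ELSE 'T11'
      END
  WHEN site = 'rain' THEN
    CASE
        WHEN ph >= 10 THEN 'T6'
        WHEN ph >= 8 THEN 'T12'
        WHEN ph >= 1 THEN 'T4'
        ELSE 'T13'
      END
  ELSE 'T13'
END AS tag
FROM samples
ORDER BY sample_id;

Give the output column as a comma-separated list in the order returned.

T4, T6, T13, T4, T5, T13, T13, T13, T13, T4, T12

sample_id=900: site='sea' → inner[turbidity >= 4] → T4
sample_id=901: site='rain' → inner[ph >= 10] → T6
sample_id=902: site='tap' → outer ELSE → T13
sample_id=903: site='rain' → inner[ph >= 1] → T4
sample_id=904: site='sea' → inner[turbidity >= 164] → T5
sample_id=905: site='well' → outer ELSE → T13
sample_id=906: site='river' → outer ELSE → T13
sample_id=907: site='well' → outer ELSE → T13
sample_id=908: site='lake' → outer ELSE → T13
sample_id=909: site='rain' → inner[ph >= 1] → T4
sample_id=910: site='rain' → inner[ph >= 8] → T12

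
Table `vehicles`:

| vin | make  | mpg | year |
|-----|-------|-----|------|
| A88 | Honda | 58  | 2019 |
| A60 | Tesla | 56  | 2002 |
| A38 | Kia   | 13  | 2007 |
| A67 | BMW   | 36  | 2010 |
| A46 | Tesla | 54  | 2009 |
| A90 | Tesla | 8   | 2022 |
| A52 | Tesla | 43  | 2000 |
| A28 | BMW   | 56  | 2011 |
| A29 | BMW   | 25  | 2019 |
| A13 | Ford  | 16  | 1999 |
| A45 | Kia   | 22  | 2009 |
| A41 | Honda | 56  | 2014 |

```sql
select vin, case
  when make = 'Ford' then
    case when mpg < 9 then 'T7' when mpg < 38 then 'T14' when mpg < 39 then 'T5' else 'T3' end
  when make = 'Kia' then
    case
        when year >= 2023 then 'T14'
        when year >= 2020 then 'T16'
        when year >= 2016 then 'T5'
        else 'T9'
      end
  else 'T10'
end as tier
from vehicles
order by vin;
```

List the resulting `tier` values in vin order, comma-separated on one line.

vin=A13: make='Ford' → inner[mpg < 38] → T14
vin=A28: make='BMW' → outer ELSE → T10
vin=A29: make='BMW' → outer ELSE → T10
vin=A38: make='Kia' → inner[ELSE] → T9
vin=A41: make='Honda' → outer ELSE → T10
vin=A45: make='Kia' → inner[ELSE] → T9
vin=A46: make='Tesla' → outer ELSE → T10
vin=A52: make='Tesla' → outer ELSE → T10
vin=A60: make='Tesla' → outer ELSE → T10
vin=A67: make='BMW' → outer ELSE → T10
vin=A88: make='Honda' → outer ELSE → T10
vin=A90: make='Tesla' → outer ELSE → T10

T14, T10, T10, T9, T10, T9, T10, T10, T10, T10, T10, T10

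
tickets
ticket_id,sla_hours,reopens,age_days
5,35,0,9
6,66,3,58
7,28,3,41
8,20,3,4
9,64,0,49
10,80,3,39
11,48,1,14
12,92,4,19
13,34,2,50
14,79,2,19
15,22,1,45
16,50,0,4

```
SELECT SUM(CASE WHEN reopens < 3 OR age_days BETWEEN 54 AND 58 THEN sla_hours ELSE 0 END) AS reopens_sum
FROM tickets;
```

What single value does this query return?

ticket_id=5: ✓ → 35
ticket_id=6: ✓ → 66
ticket_id=7: ✗
ticket_id=8: ✗
ticket_id=9: ✓ → 64
ticket_id=10: ✗
ticket_id=11: ✓ → 48
ticket_id=12: ✗
ticket_id=13: ✓ → 34
ticket_id=14: ✓ → 79
ticket_id=15: ✓ → 22
ticket_id=16: ✓ → 50
reopens_sum = 35 + 66 + 64 + 48 + 34 + 79 + 22 + 50 = 398

398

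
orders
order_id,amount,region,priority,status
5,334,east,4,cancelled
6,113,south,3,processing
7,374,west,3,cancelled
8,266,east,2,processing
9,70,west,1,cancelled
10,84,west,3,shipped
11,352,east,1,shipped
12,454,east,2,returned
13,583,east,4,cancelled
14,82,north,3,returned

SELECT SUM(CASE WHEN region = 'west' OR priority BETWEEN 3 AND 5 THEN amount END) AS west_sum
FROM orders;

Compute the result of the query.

1640

order_id=5: ✓ → 334
order_id=6: ✓ → 113
order_id=7: ✓ → 374
order_id=8: ✗
order_id=9: ✓ → 70
order_id=10: ✓ → 84
order_id=11: ✗
order_id=12: ✗
order_id=13: ✓ → 583
order_id=14: ✓ → 82
west_sum = 334 + 113 + 374 + 70 + 84 + 583 + 82 = 1640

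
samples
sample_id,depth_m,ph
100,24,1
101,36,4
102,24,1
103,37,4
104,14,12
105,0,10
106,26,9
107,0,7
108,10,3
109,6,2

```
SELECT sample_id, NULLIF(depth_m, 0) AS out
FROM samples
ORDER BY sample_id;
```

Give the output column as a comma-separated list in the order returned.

24, 36, 24, 37, 14, NULL, 26, NULL, 10, 6

sample_id=100: depth_m=24 vs 0: differ → 24
sample_id=101: depth_m=36 vs 0: differ → 36
sample_id=102: depth_m=24 vs 0: differ → 24
sample_id=103: depth_m=37 vs 0: differ → 37
sample_id=104: depth_m=14 vs 0: differ → 14
sample_id=105: depth_m=0 vs 0: equal → NULL
sample_id=106: depth_m=26 vs 0: differ → 26
sample_id=107: depth_m=0 vs 0: equal → NULL
sample_id=108: depth_m=10 vs 0: differ → 10
sample_id=109: depth_m=6 vs 0: differ → 6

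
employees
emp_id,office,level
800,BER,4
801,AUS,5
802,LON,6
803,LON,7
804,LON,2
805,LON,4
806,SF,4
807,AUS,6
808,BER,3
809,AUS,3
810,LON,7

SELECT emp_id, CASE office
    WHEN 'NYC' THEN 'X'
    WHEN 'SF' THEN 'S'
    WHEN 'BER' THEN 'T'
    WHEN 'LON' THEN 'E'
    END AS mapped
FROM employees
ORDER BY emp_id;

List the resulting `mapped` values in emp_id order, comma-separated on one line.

emp_id=800: office='BER' → T
emp_id=801: (no match → NULL) → NULL
emp_id=802: office='LON' → E
emp_id=803: office='LON' → E
emp_id=804: office='LON' → E
emp_id=805: office='LON' → E
emp_id=806: office='SF' → S
emp_id=807: (no match → NULL) → NULL
emp_id=808: office='BER' → T
emp_id=809: (no match → NULL) → NULL
emp_id=810: office='LON' → E

T, NULL, E, E, E, E, S, NULL, T, NULL, E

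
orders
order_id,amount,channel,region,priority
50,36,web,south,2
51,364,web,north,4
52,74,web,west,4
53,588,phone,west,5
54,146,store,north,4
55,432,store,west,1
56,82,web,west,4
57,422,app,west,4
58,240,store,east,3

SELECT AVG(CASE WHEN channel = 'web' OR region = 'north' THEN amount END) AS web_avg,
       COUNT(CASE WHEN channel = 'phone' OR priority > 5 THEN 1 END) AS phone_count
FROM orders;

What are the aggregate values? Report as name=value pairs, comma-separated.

[web_avg: channel = 'web' OR region = 'north']
order_id=50: ✓ → 36
order_id=51: ✓ → 364
order_id=52: ✓ → 74
order_id=53: ✗
order_id=54: ✓ → 146
order_id=55: ✗
order_id=56: ✓ → 82
order_id=57: ✗
order_id=58: ✗
web_avg = (36 + 364 + 74 + 146 + 82) / 5 = 140.4
—
[phone_count: channel = 'phone' OR priority > 5]
order_id=50: ✗
order_id=51: ✗
order_id=52: ✗
order_id=53: ✓ → 1
order_id=54: ✗
order_id=55: ✗
order_id=56: ✗
order_id=57: ✗
order_id=58: ✗
phone_count = COUNT(1) = 1

web_avg=140.4, phone_count=1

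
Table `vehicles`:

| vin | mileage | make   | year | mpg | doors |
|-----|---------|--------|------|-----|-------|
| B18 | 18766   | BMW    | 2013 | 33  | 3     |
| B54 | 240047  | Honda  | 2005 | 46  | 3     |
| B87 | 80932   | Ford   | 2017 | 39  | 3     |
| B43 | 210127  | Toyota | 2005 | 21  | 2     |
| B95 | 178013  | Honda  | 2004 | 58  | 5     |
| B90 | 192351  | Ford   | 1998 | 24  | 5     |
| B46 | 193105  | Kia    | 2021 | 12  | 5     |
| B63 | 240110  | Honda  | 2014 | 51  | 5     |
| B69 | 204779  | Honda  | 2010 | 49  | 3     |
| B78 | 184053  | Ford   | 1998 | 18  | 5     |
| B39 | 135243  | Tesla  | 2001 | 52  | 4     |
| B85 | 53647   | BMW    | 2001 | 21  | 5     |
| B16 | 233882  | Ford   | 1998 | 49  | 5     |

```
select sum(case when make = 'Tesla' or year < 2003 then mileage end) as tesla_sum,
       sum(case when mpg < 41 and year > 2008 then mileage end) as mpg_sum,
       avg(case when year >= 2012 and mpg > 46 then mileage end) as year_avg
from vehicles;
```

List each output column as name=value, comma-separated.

tesla_sum=799176, mpg_sum=292803, year_avg=240110

[tesla_sum: make = 'Tesla' or year < 2003]
vin=B18: ✗
vin=B54: ✗
vin=B87: ✗
vin=B43: ✗
vin=B95: ✗
vin=B90: ✓ → 192351
vin=B46: ✗
vin=B63: ✗
vin=B69: ✗
vin=B78: ✓ → 184053
vin=B39: ✓ → 135243
vin=B85: ✓ → 53647
vin=B16: ✓ → 233882
tesla_sum = 192351 + 184053 + 135243 + 53647 + 233882 = 799176
—
[mpg_sum: mpg < 41 and year > 2008]
vin=B18: ✓ → 18766
vin=B54: ✗
vin=B87: ✓ → 80932
vin=B43: ✗
vin=B95: ✗
vin=B90: ✗
vin=B46: ✓ → 193105
vin=B63: ✗
vin=B69: ✗
vin=B78: ✗
vin=B39: ✗
vin=B85: ✗
vin=B16: ✗
mpg_sum = 18766 + 80932 + 193105 = 292803
—
[year_avg: year >= 2012 and mpg > 46]
vin=B18: ✗
vin=B54: ✗
vin=B87: ✗
vin=B43: ✗
vin=B95: ✗
vin=B90: ✗
vin=B46: ✗
vin=B63: ✓ → 240110
vin=B69: ✗
vin=B78: ✗
vin=B39: ✗
vin=B85: ✗
vin=B16: ✗
year_avg = 240110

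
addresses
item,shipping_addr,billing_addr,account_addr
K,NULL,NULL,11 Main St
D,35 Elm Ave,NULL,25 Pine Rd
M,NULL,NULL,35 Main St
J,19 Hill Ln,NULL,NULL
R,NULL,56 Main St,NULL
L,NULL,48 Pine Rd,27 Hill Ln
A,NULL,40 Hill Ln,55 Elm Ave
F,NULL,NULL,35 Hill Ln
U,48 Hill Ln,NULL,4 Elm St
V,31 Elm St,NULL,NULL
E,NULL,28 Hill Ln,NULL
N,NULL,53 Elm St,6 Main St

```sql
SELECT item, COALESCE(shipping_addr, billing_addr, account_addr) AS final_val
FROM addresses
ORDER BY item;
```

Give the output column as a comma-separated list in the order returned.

40 Hill Ln, 35 Elm Ave, 28 Hill Ln, 35 Hill Ln, 19 Hill Ln, 11 Main St, 48 Pine Rd, 35 Main St, 53 Elm St, 56 Main St, 48 Hill Ln, 31 Elm St

item=A: shipping_addr=NULL, billing_addr=40 Hill Ln → 40 Hill Ln
item=D: shipping_addr=35 Elm Ave → 35 Elm Ave
item=E: shipping_addr=NULL, billing_addr=28 Hill Ln → 28 Hill Ln
item=F: shipping_addr=NULL, billing_addr=NULL, account_addr=35 Hill Ln → 35 Hill Ln
item=J: shipping_addr=19 Hill Ln → 19 Hill Ln
item=K: shipping_addr=NULL, billing_addr=NULL, account_addr=11 Main St → 11 Main St
item=L: shipping_addr=NULL, billing_addr=48 Pine Rd → 48 Pine Rd
item=M: shipping_addr=NULL, billing_addr=NULL, account_addr=35 Main St → 35 Main St
item=N: shipping_addr=NULL, billing_addr=53 Elm St → 53 Elm St
item=R: shipping_addr=NULL, billing_addr=56 Main St → 56 Main St
item=U: shipping_addr=48 Hill Ln → 48 Hill Ln
item=V: shipping_addr=31 Elm St → 31 Elm St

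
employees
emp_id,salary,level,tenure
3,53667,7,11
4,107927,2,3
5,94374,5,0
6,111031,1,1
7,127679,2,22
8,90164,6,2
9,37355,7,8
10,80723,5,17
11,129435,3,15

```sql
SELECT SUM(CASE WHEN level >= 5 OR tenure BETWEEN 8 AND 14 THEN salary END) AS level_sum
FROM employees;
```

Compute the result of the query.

emp_id=3: ✓ → 53667
emp_id=4: ✗
emp_id=5: ✓ → 94374
emp_id=6: ✗
emp_id=7: ✗
emp_id=8: ✓ → 90164
emp_id=9: ✓ → 37355
emp_id=10: ✓ → 80723
emp_id=11: ✗
level_sum = 53667 + 94374 + 90164 + 37355 + 80723 = 356283

356283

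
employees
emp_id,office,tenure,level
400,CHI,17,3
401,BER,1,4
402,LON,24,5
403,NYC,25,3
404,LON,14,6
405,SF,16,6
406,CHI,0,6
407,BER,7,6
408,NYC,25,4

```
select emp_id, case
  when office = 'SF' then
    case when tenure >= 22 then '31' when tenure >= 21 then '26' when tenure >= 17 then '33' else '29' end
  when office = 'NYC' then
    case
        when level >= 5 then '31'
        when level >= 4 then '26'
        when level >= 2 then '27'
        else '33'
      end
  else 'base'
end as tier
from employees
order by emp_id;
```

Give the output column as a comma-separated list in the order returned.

base, base, base, 27, base, 29, base, base, 26

emp_id=400: office='CHI' → outer ELSE → base
emp_id=401: office='BER' → outer ELSE → base
emp_id=402: office='LON' → outer ELSE → base
emp_id=403: office='NYC' → inner[level >= 2] → 27
emp_id=404: office='LON' → outer ELSE → base
emp_id=405: office='SF' → inner[ELSE] → 29
emp_id=406: office='CHI' → outer ELSE → base
emp_id=407: office='BER' → outer ELSE → base
emp_id=408: office='NYC' → inner[level >= 4] → 26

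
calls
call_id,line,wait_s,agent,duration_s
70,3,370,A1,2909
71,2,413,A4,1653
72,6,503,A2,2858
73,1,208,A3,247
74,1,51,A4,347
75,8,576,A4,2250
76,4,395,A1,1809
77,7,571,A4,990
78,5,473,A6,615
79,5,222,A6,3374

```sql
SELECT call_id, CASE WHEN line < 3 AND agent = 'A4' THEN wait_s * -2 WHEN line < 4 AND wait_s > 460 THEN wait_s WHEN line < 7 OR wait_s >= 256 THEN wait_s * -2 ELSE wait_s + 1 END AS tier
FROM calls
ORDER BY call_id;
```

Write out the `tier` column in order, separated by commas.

-740, -826, -1006, -416, -102, -1152, -790, -1142, -946, -444

call_id=70: line < 7 OR wait_s >= 256 → -740
call_id=71: line < 3 AND agent = 'A4' → -826
call_id=72: line < 7 OR wait_s >= 256 → -1006
call_id=73: line < 7 OR wait_s >= 256 → -416
call_id=74: line < 3 AND agent = 'A4' → -102
call_id=75: line < 7 OR wait_s >= 256 → -1152
call_id=76: line < 7 OR wait_s >= 256 → -790
call_id=77: line < 7 OR wait_s >= 256 → -1142
call_id=78: line < 7 OR wait_s >= 256 → -946
call_id=79: line < 7 OR wait_s >= 256 → -444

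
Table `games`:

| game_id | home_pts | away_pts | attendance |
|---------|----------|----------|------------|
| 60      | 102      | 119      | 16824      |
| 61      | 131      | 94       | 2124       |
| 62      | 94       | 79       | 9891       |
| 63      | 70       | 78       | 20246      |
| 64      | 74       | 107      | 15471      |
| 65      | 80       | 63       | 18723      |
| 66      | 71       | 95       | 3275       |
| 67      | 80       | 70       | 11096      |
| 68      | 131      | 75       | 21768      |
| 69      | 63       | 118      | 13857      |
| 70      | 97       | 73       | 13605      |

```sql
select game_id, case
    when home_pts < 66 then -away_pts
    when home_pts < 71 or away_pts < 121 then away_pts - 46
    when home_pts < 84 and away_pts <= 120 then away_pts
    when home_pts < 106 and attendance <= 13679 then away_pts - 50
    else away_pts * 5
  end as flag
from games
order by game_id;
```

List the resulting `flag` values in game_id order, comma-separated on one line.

73, 48, 33, 32, 61, 17, 49, 24, 29, -118, 27

game_id=60: home_pts < 71 or away_pts < 121 → 73
game_id=61: home_pts < 71 or away_pts < 121 → 48
game_id=62: home_pts < 71 or away_pts < 121 → 33
game_id=63: home_pts < 71 or away_pts < 121 → 32
game_id=64: home_pts < 71 or away_pts < 121 → 61
game_id=65: home_pts < 71 or away_pts < 121 → 17
game_id=66: home_pts < 71 or away_pts < 121 → 49
game_id=67: home_pts < 71 or away_pts < 121 → 24
game_id=68: home_pts < 71 or away_pts < 121 → 29
game_id=69: home_pts < 66 → -118
game_id=70: home_pts < 71 or away_pts < 121 → 27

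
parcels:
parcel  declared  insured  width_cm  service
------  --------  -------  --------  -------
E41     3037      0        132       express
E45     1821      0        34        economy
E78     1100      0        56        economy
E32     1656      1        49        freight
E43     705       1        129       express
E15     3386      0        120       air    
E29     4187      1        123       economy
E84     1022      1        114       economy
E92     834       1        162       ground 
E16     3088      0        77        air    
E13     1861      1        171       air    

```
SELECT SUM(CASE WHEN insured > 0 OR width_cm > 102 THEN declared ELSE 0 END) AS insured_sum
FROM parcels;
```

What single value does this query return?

16688

parcel=E41: ✓ → 3037
parcel=E45: ✗
parcel=E78: ✗
parcel=E32: ✓ → 1656
parcel=E43: ✓ → 705
parcel=E15: ✓ → 3386
parcel=E29: ✓ → 4187
parcel=E84: ✓ → 1022
parcel=E92: ✓ → 834
parcel=E16: ✗
parcel=E13: ✓ → 1861
insured_sum = 3037 + 1656 + 705 + 3386 + 4187 + 1022 + 834 + 1861 = 16688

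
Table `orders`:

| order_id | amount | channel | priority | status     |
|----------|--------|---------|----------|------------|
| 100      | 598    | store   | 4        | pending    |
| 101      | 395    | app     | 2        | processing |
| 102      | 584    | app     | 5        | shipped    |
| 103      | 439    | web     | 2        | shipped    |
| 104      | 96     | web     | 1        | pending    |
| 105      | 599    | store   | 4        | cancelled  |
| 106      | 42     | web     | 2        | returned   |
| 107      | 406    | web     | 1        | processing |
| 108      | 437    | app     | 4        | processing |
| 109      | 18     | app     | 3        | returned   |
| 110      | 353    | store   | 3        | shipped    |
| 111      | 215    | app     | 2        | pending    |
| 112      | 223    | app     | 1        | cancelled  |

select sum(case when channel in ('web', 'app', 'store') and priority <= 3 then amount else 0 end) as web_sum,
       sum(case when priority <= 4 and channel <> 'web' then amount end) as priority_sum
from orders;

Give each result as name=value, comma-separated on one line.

[web_sum: channel in ('web', 'app', 'store') and priority <= 3]
order_id=100: ✗
order_id=101: ✓ → 395
order_id=102: ✗
order_id=103: ✓ → 439
order_id=104: ✓ → 96
order_id=105: ✗
order_id=106: ✓ → 42
order_id=107: ✓ → 406
order_id=108: ✗
order_id=109: ✓ → 18
order_id=110: ✓ → 353
order_id=111: ✓ → 215
order_id=112: ✓ → 223
web_sum = 395 + 439 + 96 + 42 + 406 + 18 + 353 + 215 + 223 = 2187
—
[priority_sum: priority <= 4 and channel <> 'web']
order_id=100: ✓ → 598
order_id=101: ✓ → 395
order_id=102: ✗
order_id=103: ✗
order_id=104: ✗
order_id=105: ✓ → 599
order_id=106: ✗
order_id=107: ✗
order_id=108: ✓ → 437
order_id=109: ✓ → 18
order_id=110: ✓ → 353
order_id=111: ✓ → 215
order_id=112: ✓ → 223
priority_sum = 598 + 395 + 599 + 437 + 18 + 353 + 215 + 223 = 2838

web_sum=2187, priority_sum=2838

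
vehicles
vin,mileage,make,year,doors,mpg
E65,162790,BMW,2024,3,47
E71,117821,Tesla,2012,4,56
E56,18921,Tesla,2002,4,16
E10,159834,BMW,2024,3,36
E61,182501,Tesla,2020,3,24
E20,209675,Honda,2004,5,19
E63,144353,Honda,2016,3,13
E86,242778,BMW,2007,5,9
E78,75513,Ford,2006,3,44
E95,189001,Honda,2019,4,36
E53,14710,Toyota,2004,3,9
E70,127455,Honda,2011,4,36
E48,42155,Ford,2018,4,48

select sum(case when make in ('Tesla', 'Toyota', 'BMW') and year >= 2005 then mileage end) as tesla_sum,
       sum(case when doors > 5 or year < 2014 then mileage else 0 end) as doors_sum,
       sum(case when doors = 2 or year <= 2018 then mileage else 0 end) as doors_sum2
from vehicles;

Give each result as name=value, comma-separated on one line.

[tesla_sum: make in ('Tesla', 'Toyota', 'BMW') and year >= 2005]
vin=E65: ✓ → 162790
vin=E71: ✓ → 117821
vin=E56: ✗
vin=E10: ✓ → 159834
vin=E61: ✓ → 182501
vin=E20: ✗
vin=E63: ✗
vin=E86: ✓ → 242778
vin=E78: ✗
vin=E95: ✗
vin=E53: ✗
vin=E70: ✗
vin=E48: ✗
tesla_sum = 162790 + 117821 + 159834 + 182501 + 242778 = 865724
—
[doors_sum: doors > 5 or year < 2014]
vin=E65: ✗
vin=E71: ✓ → 117821
vin=E56: ✓ → 18921
vin=E10: ✗
vin=E61: ✗
vin=E20: ✓ → 209675
vin=E63: ✗
vin=E86: ✓ → 242778
vin=E78: ✓ → 75513
vin=E95: ✗
vin=E53: ✓ → 14710
vin=E70: ✓ → 127455
vin=E48: ✗
doors_sum = 117821 + 18921 + 209675 + 242778 + 75513 + 14710 + 127455 = 806873
—
[doors_sum2: doors = 2 or year <= 2018]
vin=E65: ✗
vin=E71: ✓ → 117821
vin=E56: ✓ → 18921
vin=E10: ✗
vin=E61: ✗
vin=E20: ✓ → 209675
vin=E63: ✓ → 144353
vin=E86: ✓ → 242778
vin=E78: ✓ → 75513
vin=E95: ✗
vin=E53: ✓ → 14710
vin=E70: ✓ → 127455
vin=E48: ✓ → 42155
doors_sum2 = 117821 + 18921 + 209675 + 144353 + 242778 + 75513 + 14710 + 127455 + 42155 = 993381

tesla_sum=865724, doors_sum=806873, doors_sum2=993381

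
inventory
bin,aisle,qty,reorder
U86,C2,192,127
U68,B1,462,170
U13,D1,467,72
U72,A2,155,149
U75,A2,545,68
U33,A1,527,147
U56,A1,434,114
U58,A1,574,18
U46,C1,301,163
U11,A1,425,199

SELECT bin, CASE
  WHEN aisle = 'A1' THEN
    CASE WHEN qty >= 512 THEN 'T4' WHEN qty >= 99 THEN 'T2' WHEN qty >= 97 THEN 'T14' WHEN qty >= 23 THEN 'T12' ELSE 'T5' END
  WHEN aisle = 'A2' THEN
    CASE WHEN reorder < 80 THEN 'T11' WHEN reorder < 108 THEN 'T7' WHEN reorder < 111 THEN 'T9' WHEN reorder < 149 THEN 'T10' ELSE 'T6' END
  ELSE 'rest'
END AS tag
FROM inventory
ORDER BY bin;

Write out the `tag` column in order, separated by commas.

bin=U11: aisle='A1' → inner[qty >= 99] → T2
bin=U13: aisle='D1' → outer ELSE → rest
bin=U33: aisle='A1' → inner[qty >= 512] → T4
bin=U46: aisle='C1' → outer ELSE → rest
bin=U56: aisle='A1' → inner[qty >= 99] → T2
bin=U58: aisle='A1' → inner[qty >= 512] → T4
bin=U68: aisle='B1' → outer ELSE → rest
bin=U72: aisle='A2' → inner[ELSE] → T6
bin=U75: aisle='A2' → inner[reorder < 80] → T11
bin=U86: aisle='C2' → outer ELSE → rest

T2, rest, T4, rest, T2, T4, rest, T6, T11, rest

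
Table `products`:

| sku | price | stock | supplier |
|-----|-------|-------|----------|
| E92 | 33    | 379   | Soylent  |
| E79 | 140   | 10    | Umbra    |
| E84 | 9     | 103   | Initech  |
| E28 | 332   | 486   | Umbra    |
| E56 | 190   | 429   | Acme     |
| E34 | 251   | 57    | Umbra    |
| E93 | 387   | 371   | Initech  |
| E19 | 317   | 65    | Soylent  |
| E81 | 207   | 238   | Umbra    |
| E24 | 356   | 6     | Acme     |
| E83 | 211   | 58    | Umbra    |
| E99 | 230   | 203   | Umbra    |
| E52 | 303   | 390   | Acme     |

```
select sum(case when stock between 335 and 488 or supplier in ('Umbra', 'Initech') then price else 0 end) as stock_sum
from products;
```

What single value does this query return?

sku=E92: ✓ → 33
sku=E79: ✓ → 140
sku=E84: ✓ → 9
sku=E28: ✓ → 332
sku=E56: ✓ → 190
sku=E34: ✓ → 251
sku=E93: ✓ → 387
sku=E19: ✗
sku=E81: ✓ → 207
sku=E24: ✗
sku=E83: ✓ → 211
sku=E99: ✓ → 230
sku=E52: ✓ → 303
stock_sum = 33 + 140 + 9 + 332 + 190 + 251 + 387 + 207 + 211 + 230 + 303 = 2293

2293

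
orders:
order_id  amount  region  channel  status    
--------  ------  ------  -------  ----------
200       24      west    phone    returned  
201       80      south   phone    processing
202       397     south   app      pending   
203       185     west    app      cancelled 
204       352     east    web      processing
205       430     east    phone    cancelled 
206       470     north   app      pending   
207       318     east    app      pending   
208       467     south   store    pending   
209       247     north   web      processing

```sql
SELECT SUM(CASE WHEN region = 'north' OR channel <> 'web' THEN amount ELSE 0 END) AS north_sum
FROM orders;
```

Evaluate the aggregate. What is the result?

order_id=200: ✓ → 24
order_id=201: ✓ → 80
order_id=202: ✓ → 397
order_id=203: ✓ → 185
order_id=204: ✗
order_id=205: ✓ → 430
order_id=206: ✓ → 470
order_id=207: ✓ → 318
order_id=208: ✓ → 467
order_id=209: ✓ → 247
north_sum = 24 + 80 + 397 + 185 + 430 + 470 + 318 + 467 + 247 = 2618

2618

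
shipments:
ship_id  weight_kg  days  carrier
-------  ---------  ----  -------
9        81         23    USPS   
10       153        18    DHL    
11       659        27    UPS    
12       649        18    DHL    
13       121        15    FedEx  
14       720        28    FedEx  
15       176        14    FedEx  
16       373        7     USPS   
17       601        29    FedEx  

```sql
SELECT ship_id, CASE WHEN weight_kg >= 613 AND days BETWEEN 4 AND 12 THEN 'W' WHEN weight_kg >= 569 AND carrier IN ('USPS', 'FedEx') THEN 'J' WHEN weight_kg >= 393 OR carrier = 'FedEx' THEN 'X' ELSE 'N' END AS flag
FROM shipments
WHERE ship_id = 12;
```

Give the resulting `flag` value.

X

ship_id = 12: weight_kg=649, days=18, carrier=DHL.
weight_kg >= 613 AND days BETWEEN 4 AND 12 → false
weight_kg >= 569 AND carrier IN ('USPS', 'FedEx') → false
weight_kg >= 393 OR carrier = 'FedEx' → true → X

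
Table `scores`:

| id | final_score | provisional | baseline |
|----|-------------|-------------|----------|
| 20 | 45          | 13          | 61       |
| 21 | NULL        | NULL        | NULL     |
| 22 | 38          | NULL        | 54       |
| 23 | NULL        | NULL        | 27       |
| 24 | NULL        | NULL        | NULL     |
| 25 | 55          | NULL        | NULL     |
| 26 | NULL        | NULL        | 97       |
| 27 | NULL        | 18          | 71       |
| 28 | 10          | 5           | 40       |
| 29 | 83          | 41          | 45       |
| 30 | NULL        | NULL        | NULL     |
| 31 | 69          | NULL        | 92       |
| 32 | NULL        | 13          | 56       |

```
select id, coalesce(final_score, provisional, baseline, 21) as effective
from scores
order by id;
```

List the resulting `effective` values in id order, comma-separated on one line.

id=20: final_score=45 → 45
id=21: final_score=NULL, provisional=NULL, baseline=NULL, → literal 21 → 21
id=22: final_score=38 → 38
id=23: final_score=NULL, provisional=NULL, baseline=27 → 27
id=24: final_score=NULL, provisional=NULL, baseline=NULL, → literal 21 → 21
id=25: final_score=55 → 55
id=26: final_score=NULL, provisional=NULL, baseline=97 → 97
id=27: final_score=NULL, provisional=18 → 18
id=28: final_score=10 → 10
id=29: final_score=83 → 83
id=30: final_score=NULL, provisional=NULL, baseline=NULL, → literal 21 → 21
id=31: final_score=69 → 69
id=32: final_score=NULL, provisional=13 → 13

45, 21, 38, 27, 21, 55, 97, 18, 10, 83, 21, 69, 13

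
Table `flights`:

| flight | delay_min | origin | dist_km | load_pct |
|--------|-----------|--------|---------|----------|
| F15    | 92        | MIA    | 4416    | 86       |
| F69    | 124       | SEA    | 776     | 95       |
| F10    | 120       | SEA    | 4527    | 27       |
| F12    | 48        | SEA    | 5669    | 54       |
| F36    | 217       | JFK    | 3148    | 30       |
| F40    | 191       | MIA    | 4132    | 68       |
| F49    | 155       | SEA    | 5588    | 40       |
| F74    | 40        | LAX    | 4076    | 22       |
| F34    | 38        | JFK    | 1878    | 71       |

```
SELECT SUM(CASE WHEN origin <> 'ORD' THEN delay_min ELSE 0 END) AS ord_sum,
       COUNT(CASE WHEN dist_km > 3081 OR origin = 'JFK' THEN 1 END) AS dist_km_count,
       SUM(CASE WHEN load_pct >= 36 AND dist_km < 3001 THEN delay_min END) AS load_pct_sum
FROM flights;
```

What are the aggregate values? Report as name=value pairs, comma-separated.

ord_sum=1025, dist_km_count=8, load_pct_sum=162

[ord_sum: origin <> 'ORD']
flight=F15: ✓ → 92
flight=F69: ✓ → 124
flight=F10: ✓ → 120
flight=F12: ✓ → 48
flight=F36: ✓ → 217
flight=F40: ✓ → 191
flight=F49: ✓ → 155
flight=F74: ✓ → 40
flight=F34: ✓ → 38
ord_sum = 92 + 124 + 120 + 48 + 217 + 191 + 155 + 40 + 38 = 1025
—
[dist_km_count: dist_km > 3081 OR origin = 'JFK']
flight=F15: ✓ → 1
flight=F69: ✗
flight=F10: ✓ → 1
flight=F12: ✓ → 1
flight=F36: ✓ → 1
flight=F40: ✓ → 1
flight=F49: ✓ → 1
flight=F74: ✓ → 1
flight=F34: ✓ → 1
dist_km_count = COUNT(1, 1, 1, 1, 1, 1, 1, 1) = 8
—
[load_pct_sum: load_pct >= 36 AND dist_km < 3001]
flight=F15: ✗
flight=F69: ✓ → 124
flight=F10: ✗
flight=F12: ✗
flight=F36: ✗
flight=F40: ✗
flight=F49: ✗
flight=F74: ✗
flight=F34: ✓ → 38
load_pct_sum = 124 + 38 = 162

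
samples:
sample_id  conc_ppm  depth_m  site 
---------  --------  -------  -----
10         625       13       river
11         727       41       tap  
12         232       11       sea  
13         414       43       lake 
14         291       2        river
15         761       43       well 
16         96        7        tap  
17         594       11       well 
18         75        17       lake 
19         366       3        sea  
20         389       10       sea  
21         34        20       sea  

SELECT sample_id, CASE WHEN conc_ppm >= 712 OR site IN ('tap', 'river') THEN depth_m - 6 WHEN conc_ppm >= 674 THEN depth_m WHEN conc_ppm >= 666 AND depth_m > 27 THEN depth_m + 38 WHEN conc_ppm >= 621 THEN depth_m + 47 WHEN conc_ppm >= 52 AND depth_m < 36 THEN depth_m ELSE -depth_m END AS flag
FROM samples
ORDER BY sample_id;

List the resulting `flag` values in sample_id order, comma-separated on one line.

7, 35, 11, -43, -4, 37, 1, 11, 17, 3, 10, -20

sample_id=10: conc_ppm >= 712 OR site IN ('tap', 'river') → 7
sample_id=11: conc_ppm >= 712 OR site IN ('tap', 'river') → 35
sample_id=12: conc_ppm >= 52 AND depth_m < 36 → 11
sample_id=13: ELSE → -43
sample_id=14: conc_ppm >= 712 OR site IN ('tap', 'river') → -4
sample_id=15: conc_ppm >= 712 OR site IN ('tap', 'river') → 37
sample_id=16: conc_ppm >= 712 OR site IN ('tap', 'river') → 1
sample_id=17: conc_ppm >= 52 AND depth_m < 36 → 11
sample_id=18: conc_ppm >= 52 AND depth_m < 36 → 17
sample_id=19: conc_ppm >= 52 AND depth_m < 36 → 3
sample_id=20: conc_ppm >= 52 AND depth_m < 36 → 10
sample_id=21: ELSE → -20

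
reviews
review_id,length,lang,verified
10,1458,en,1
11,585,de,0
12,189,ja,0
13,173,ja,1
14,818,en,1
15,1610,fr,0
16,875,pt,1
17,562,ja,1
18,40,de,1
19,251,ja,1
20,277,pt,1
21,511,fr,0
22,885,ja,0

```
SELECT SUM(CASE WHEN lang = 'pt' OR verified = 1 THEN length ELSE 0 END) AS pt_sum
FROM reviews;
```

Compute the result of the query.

4454

review_id=10: ✓ → 1458
review_id=11: ✗
review_id=12: ✗
review_id=13: ✓ → 173
review_id=14: ✓ → 818
review_id=15: ✗
review_id=16: ✓ → 875
review_id=17: ✓ → 562
review_id=18: ✓ → 40
review_id=19: ✓ → 251
review_id=20: ✓ → 277
review_id=21: ✗
review_id=22: ✗
pt_sum = 1458 + 173 + 818 + 875 + 562 + 40 + 251 + 277 = 4454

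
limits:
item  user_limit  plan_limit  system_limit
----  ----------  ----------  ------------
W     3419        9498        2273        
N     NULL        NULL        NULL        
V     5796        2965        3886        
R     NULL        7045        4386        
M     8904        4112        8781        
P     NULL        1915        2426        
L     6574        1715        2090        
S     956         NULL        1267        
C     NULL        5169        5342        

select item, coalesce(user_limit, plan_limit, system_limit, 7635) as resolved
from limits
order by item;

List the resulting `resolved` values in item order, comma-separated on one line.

item=C: user_limit=NULL, plan_limit=5169 → 5169
item=L: user_limit=6574 → 6574
item=M: user_limit=8904 → 8904
item=N: user_limit=NULL, plan_limit=NULL, system_limit=NULL, → literal 7635 → 7635
item=P: user_limit=NULL, plan_limit=1915 → 1915
item=R: user_limit=NULL, plan_limit=7045 → 7045
item=S: user_limit=956 → 956
item=V: user_limit=5796 → 5796
item=W: user_limit=3419 → 3419

5169, 6574, 8904, 7635, 1915, 7045, 956, 5796, 3419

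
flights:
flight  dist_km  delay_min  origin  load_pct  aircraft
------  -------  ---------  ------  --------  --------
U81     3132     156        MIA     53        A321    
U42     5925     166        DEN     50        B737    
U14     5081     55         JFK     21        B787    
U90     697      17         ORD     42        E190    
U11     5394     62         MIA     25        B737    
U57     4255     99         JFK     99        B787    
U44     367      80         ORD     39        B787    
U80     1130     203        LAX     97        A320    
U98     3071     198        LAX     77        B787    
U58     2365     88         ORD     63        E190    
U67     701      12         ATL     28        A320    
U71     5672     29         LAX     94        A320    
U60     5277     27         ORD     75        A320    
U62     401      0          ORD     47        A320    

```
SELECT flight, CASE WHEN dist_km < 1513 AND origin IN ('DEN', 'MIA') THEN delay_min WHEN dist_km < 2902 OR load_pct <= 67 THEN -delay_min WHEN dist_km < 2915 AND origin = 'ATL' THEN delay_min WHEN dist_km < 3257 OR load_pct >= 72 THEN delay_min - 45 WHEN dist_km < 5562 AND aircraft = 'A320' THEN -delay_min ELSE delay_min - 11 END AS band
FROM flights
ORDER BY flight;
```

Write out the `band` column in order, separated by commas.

-62, -55, -166, -80, 54, -88, -18, 0, -12, -16, -203, -156, -17, 153

flight=U11: dist_km < 2902 OR load_pct <= 67 → -62
flight=U14: dist_km < 2902 OR load_pct <= 67 → -55
flight=U42: dist_km < 2902 OR load_pct <= 67 → -166
flight=U44: dist_km < 2902 OR load_pct <= 67 → -80
flight=U57: dist_km < 3257 OR load_pct >= 72 → 54
flight=U58: dist_km < 2902 OR load_pct <= 67 → -88
flight=U60: dist_km < 3257 OR load_pct >= 72 → -18
flight=U62: dist_km < 2902 OR load_pct <= 67 → 0
flight=U67: dist_km < 2902 OR load_pct <= 67 → -12
flight=U71: dist_km < 3257 OR load_pct >= 72 → -16
flight=U80: dist_km < 2902 OR load_pct <= 67 → -203
flight=U81: dist_km < 2902 OR load_pct <= 67 → -156
flight=U90: dist_km < 2902 OR load_pct <= 67 → -17
flight=U98: dist_km < 3257 OR load_pct >= 72 → 153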